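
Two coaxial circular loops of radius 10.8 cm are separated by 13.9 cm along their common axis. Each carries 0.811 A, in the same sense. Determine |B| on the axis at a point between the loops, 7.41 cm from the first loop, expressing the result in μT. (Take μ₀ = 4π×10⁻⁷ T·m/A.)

Each loop contributes B = μ₀IR²/[2(R²+z²)^(3/2)] on the axis, with z measured from that loop.
Loop 1 (z = 0.0741 m): B₁ = 2.65×10⁻⁶ T. Loop 2 (z = 0.0649 m): B₂ = 2.97×10⁻⁶ T.
The fields add: B = B₁ + B₂ = 5.62×10⁻⁶ T.

B ≈ 5.62 μT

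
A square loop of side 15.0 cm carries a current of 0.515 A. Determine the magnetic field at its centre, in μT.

B ≈ 3.88 μT

Each side is a finite straight segment at perpendicular distance d = a/(2 tan(π/4)) = 0.075 m from the centre, with end-angles ±π/4.
One side contributes B₁ = (μ₀I/4πd)·2 sin(π/4) = 9.71×10⁻⁷ T.
All 4 sides add in the same direction: B = 4 × 9.71×10⁻⁷ = 3.88×10⁻⁶ T.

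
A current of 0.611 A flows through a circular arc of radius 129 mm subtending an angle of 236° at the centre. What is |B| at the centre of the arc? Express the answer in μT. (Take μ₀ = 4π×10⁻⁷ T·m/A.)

B ≈ 1.95 μT

The Biot–Savart field of a circular arc at its centre is B = μ₀Iφ/(4πR), with φ = 4.119 rad.
B = (4π×10⁻⁷ × 0.611 × 4.119) / (4π × 0.129) = 1.95×10⁻⁶ T.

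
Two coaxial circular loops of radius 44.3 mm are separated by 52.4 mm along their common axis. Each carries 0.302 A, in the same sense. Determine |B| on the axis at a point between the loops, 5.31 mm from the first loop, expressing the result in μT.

Each loop contributes B = μ₀IR²/[2(R²+z²)^(3/2)] on the axis, with z measured from that loop.
Loop 1 (z = 0.00531 m): B₁ = 4.19×10⁻⁶ T. Loop 2 (z = 0.04709 m): B₂ = 1.38×10⁻⁶ T.
The fields add: B = B₁ + B₂ = 5.57×10⁻⁶ T.

B ≈ 5.57 μT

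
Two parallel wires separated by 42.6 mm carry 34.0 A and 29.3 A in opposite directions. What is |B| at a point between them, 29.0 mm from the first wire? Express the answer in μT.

Each long wire gives B = μ₀I/(2πd). Distances are d₁ = 0.029 m and d₂ = 0.0136 m.
B₁ = 2.34×10⁻⁴ T, B₂ = 4.31×10⁻⁴ T.
Between antiparallel currents both contributions point the same way, so they add. B = B₁ + B₂ = 2.34×10⁻⁴ + 4.31×10⁻⁴ = 6.65×10⁻⁴ T.

B ≈ 665 μT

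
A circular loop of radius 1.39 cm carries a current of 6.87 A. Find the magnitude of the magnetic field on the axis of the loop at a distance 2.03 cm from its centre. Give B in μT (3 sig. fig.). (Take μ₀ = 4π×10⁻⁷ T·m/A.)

On the axis of a circular loop, B = μ₀IR² / [2(R²+z²)^(3/2)].
R² + z² = (0.0139)² + (0.0203)² = 0.0006053 m², and (R²+z²)^(3/2) = 1.49×10⁻⁵ m³.
B = (4π×10⁻⁷ × 6.87 × 0.0001932) / (2 × 1.49×10⁻⁵) = 5.60×10⁻⁵ T.

B ≈ 56.0 μT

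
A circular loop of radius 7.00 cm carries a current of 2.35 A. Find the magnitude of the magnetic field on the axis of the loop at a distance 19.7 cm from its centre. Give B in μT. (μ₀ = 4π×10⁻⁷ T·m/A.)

B ≈ 0.792 μT

On the axis of a circular loop, B = μ₀IR² / [2(R²+z²)^(3/2)].
R² + z² = (0.07)² + (0.197)² = 0.04371 m², and (R²+z²)^(3/2) = 9.14×10⁻³ m³.
B = (4π×10⁻⁷ × 2.35 × 0.0049) / (2 × 9.14×10⁻³) = 7.92×10⁻⁷ T.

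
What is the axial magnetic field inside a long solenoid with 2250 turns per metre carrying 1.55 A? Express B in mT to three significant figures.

Inside a long solenoid, B = μ₀nI with n = 2250 turns/m.
B = 4π×10⁻⁷ × 2250 × 1.55 = 4.38×10⁻³ T.

B ≈ 4.38 mT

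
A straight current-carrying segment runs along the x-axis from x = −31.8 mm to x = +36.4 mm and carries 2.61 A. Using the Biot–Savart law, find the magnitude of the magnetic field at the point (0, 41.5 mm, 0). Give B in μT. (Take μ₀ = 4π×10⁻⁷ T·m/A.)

B ≈ 7.97 μT

For a finite straight segment, B = (μ₀I/4πd)(sinθ₁ + sinθ₂), where θ₁, θ₂ are the angles from the perpendicular to each end.
The perpendicular distance is d = 0.0415 m; the end-offsets along the wire are a = 0.0318 m and b = 0.0364 m.
sinθ₁ = 0.0318/√(0.0318²+0.0415²) = 0.6082; sinθ₂ = 0.0364/√(0.0364²+0.0415²) = 0.6594.
B = (4π×10⁻⁷ × 2.61) / (4π × 0.0415) × (0.6082 + 0.6594) = 7.97×10⁻⁶ T.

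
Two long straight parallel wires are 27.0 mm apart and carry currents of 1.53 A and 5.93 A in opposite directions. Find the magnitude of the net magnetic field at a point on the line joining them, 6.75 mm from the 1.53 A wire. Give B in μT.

B ≈ 104 μT

Each long wire gives B = μ₀I/(2πd). Distances are d₁ = 0.00675 m and d₂ = 0.02025 m.
B₁ = 4.53×10⁻⁵ T, B₂ = 5.86×10⁻⁵ T.
Between antiparallel currents both contributions point the same way, so they add. B = B₁ + B₂ = 4.53×10⁻⁵ + 5.86×10⁻⁵ = 1.04×10⁻⁴ T.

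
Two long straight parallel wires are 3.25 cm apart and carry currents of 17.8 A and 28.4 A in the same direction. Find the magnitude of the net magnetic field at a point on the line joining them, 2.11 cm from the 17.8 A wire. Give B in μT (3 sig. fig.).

Each long wire gives B = μ₀I/(2πd). Distances are d₁ = 0.0211 m and d₂ = 0.0114 m.
B₁ = 1.69×10⁻⁴ T, B₂ = 4.98×10⁻⁴ T.
Between parallel currents the two contributions point in opposite directions, so they subtract. B = |B₁ − B₂| = |1.69×10⁻⁴ − 4.98×10⁻⁴| = 3.30×10⁻⁴ T.

B ≈ 330 μT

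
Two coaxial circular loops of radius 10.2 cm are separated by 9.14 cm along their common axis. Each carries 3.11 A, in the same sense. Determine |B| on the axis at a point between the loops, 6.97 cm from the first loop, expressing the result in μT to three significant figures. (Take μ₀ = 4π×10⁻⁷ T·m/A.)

Each loop contributes B = μ₀IR²/[2(R²+z²)^(3/2)] on the axis, with z measured from that loop.
Loop 1 (z = 0.0697 m): B₁ = 1.08×10⁻⁵ T. Loop 2 (z = 0.0217 m): B₂ = 1.79×10⁻⁵ T.
The fields add: B = B₁ + B₂ = 2.87×10⁻⁵ T.

B ≈ 28.7 μT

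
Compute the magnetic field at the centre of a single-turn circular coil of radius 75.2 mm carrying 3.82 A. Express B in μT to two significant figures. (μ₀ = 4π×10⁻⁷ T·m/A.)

At the centre of a circular loop the Biot–Savart law gives B = μ₀I/(2R).
B = (4π×10⁻⁷ × 3.82) / (2 × 0.0752) = 3.19×10⁻⁵ T.

B ≈ 32 μT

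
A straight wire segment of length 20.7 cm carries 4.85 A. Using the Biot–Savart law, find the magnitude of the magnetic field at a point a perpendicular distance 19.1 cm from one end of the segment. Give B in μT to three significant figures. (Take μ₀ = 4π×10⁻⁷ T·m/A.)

B ≈ 1.87 μT

For a finite straight segment, B = (μ₀I/4πd)(sinθ₁ + sinθ₂), where θ₁, θ₂ are the angles from the perpendicular to each end.
The perpendicular foot is at one end, so the two end-offsets along the wire are 0 and L = 0.207 m.
sinθ₁ = 0/√(0²+0.191²) = 0.0000; sinθ₂ = 0.207/√(0.207²+0.191²) = 0.7349.
B = (4π×10⁻⁷ × 4.85) / (4π × 0.191) × (0.0000 + 0.7349) = 1.87×10⁻⁶ T.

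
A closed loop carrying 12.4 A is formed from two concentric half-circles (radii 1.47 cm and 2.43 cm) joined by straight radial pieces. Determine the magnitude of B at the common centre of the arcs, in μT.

B ≈ 105 μT

The radial connectors point toward the centre, so dl × r̂ = 0 and they contribute nothing.
Each semicircle gives μ₀I/(4R): inner arc 2.65×10⁻⁴ T, outer arc 1.60×10⁻⁴ T.
The two arcs carry current in opposite angular senses, so their fields oppose: B = |2.65×10⁻⁴ − 1.60×10⁻⁴| = 1.05×10⁻⁴ T.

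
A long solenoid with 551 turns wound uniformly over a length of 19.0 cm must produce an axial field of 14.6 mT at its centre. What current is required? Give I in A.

I ≈ 4.01 A

Inside a long solenoid B = μ₀nI with n = 2900 m⁻¹, so I = B/(μ₀n).
I = 1.46×10⁻² / (4π×10⁻⁷ × 2900) = 4.01 A.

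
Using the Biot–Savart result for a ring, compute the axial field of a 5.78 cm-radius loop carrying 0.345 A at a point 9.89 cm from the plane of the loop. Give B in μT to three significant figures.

B ≈ 0.482 μT

On the axis of a circular loop, B = μ₀IR² / [2(R²+z²)^(3/2)].
R² + z² = (0.0578)² + (0.0989)² = 0.01312 m², and (R²+z²)^(3/2) = 1.50×10⁻³ m³.
B = (4π×10⁻⁷ × 0.345 × 0.003341) / (2 × 1.50×10⁻³) = 4.82×10⁻⁷ T.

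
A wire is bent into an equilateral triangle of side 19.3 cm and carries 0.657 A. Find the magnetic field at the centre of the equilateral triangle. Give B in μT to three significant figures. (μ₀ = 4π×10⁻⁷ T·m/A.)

B ≈ 6.13 μT

Each side is a finite straight segment at perpendicular distance d = a/(2 tan(π/3)) = 0.05571 m from the centre, with end-angles ±π/3.
One side contributes B₁ = (μ₀I/4πd)·2 sin(π/3) = 2.04×10⁻⁶ T.
All 3 sides add in the same direction: B = 3 × 2.04×10⁻⁶ = 6.13×10⁻⁶ T.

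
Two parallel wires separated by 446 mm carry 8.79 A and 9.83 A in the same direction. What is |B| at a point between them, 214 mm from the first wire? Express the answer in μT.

Each long wire gives B = μ₀I/(2πd). Distances are d₁ = 0.214 m and d₂ = 0.232 m.
B₁ = 8.21×10⁻⁶ T, B₂ = 8.47×10⁻⁶ T.
Between parallel currents the two contributions point in opposite directions, so they subtract. B = |B₁ − B₂| = |8.21×10⁻⁶ − 8.47×10⁻⁶| = 2.59×10⁻⁷ T.

B ≈ 0.259 μT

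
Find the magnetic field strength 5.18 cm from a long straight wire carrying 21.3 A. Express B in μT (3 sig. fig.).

For an infinitely long straight wire, B = μ₀I/(2πd).
B = (4π×10⁻⁷ × 21.3) / (2π × 0.0518) = 8.22×10⁻⁵ T.

B ≈ 82.2 μT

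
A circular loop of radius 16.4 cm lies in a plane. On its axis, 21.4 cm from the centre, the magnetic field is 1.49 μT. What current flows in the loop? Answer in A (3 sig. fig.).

On the axis of a loop, B = μ₀IR²/[2(R²+z²)^(3/2)], so I = 2B(R²+z²)^(3/2)/(μ₀R²).
R² + z² = 0.0269 + 0.0458 = 0.07269 m²; raised to 3/2 gives 1.96×10⁻² m³.
I = 2 × 1.49×10⁻⁶ × 1.96×10⁻² / (1.26×10⁻⁶ × 0.0269) = 1.73 A.

I ≈ 1.73 A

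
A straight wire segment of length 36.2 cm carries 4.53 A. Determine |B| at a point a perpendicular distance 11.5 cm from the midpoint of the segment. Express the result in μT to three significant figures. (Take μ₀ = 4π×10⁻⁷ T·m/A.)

For a finite straight segment, B = (μ₀I/4πd)(sinθ₁ + sinθ₂), where θ₁, θ₂ are the angles from the perpendicular to each end.
The perpendicular from the point meets the wire at its midpoint, so each end is L/2 = 0.181 m away along the wire.
sinθ₁ = 0.181/√(0.181²+0.115²) = 0.8440; sinθ₂ = 0.181/√(0.181²+0.115²) = 0.8440.
B = (4π×10⁻⁷ × 4.53) / (4π × 0.115) × (0.8440 + 0.8440) = 6.65×10⁻⁶ T.

B ≈ 6.65 μT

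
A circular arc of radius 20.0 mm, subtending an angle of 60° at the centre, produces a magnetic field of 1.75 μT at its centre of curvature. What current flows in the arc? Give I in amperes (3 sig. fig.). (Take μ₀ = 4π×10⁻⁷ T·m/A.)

For a circular arc, B = μ₀Iφ/(4πR) with φ in radians; here φ = 1.047 rad.
So I = 4πRB/(μ₀φ) = 4π × 0.02 × 1.75×10⁻⁶ / (4π×10⁻⁷ × 1.047) = 0.334 A.

I ≈ 0.334 A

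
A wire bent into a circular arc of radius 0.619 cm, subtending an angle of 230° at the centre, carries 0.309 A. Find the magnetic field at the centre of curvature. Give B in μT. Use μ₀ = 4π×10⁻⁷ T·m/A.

The Biot–Savart field of a circular arc at its centre is B = μ₀Iφ/(4πR), with φ = 4.014 rad.
B = (4π×10⁻⁷ × 0.309 × 4.014) / (4π × 0.00619) = 2.00×10⁻⁵ T.

B ≈ 20.0 μT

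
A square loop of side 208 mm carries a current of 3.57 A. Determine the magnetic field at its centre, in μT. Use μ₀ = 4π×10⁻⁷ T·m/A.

B ≈ 19.4 μT

Each side is a finite straight segment at perpendicular distance d = a/(2 tan(π/4)) = 0.104 m from the centre, with end-angles ±π/4.
One side contributes B₁ = (μ₀I/4πd)·2 sin(π/4) = 4.85×10⁻⁶ T.
All 4 sides add in the same direction: B = 4 × 4.85×10⁻⁶ = 1.94×10⁻⁵ T.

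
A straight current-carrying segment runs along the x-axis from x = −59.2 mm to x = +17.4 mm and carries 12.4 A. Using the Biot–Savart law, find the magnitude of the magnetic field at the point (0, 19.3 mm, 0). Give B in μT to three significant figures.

B ≈ 104 μT

For a finite straight segment, B = (μ₀I/4πd)(sinθ₁ + sinθ₂), where θ₁, θ₂ are the angles from the perpendicular to each end.
The perpendicular distance is d = 0.0193 m; the end-offsets along the wire are a = 0.0592 m and b = 0.0174 m.
sinθ₁ = 0.0592/√(0.0592²+0.0193²) = 0.9508; sinθ₂ = 0.0174/√(0.0174²+0.0193²) = 0.6696.
B = (4π×10⁻⁷ × 12.4) / (4π × 0.0193) × (0.9508 + 0.6696) = 1.04×10⁻⁴ T.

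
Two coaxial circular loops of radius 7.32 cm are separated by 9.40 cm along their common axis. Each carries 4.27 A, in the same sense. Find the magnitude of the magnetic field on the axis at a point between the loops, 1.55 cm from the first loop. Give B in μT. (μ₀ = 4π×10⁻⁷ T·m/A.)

Each loop contributes B = μ₀IR²/[2(R²+z²)^(3/2)] on the axis, with z measured from that loop.
Loop 1 (z = 0.0155 m): B₁ = 3.43×10⁻⁵ T. Loop 2 (z = 0.0785 m): B₂ = 1.16×10⁻⁵ T.
The fields add: B = B₁ + B₂ = 4.59×10⁻⁵ T.

B ≈ 45.9 μT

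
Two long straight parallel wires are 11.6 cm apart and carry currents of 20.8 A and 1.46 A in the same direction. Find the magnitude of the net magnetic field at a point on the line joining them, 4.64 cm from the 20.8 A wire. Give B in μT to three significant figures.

Each long wire gives B = μ₀I/(2πd). Distances are d₁ = 0.0464 m and d₂ = 0.0696 m.
B₁ = 8.97×10⁻⁵ T, B₂ = 4.20×10⁻⁶ T.
Between parallel currents the two contributions point in opposite directions, so they subtract. B = |B₁ − B₂| = |8.97×10⁻⁵ − 4.20×10⁻⁶| = 8.55×10⁻⁵ T.

B ≈ 85.5 μT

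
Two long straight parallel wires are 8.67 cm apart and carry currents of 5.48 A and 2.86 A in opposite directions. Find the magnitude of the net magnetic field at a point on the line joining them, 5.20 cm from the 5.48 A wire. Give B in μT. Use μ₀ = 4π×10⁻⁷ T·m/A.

B ≈ 37.6 μT

Each long wire gives B = μ₀I/(2πd). Distances are d₁ = 0.052 m and d₂ = 0.0347 m.
B₁ = 2.11×10⁻⁵ T, B₂ = 1.65×10⁻⁵ T.
Between antiparallel currents both contributions point the same way, so they add. B = B₁ + B₂ = 2.11×10⁻⁵ + 1.65×10⁻⁵ = 3.76×10⁻⁵ T.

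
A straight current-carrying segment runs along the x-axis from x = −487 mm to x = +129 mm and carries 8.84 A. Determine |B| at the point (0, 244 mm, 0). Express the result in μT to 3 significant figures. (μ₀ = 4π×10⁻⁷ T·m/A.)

B ≈ 4.93 μT

For a finite straight segment, B = (μ₀I/4πd)(sinθ₁ + sinθ₂), where θ₁, θ₂ are the angles from the perpendicular to each end.
The perpendicular distance is d = 0.244 m; the end-offsets along the wire are a = 0.487 m and b = 0.129 m.
sinθ₁ = 0.487/√(0.487²+0.244²) = 0.8941; sinθ₂ = 0.129/√(0.129²+0.244²) = 0.4674.
B = (4π×10⁻⁷ × 8.84) / (4π × 0.244) × (0.8941 + 0.4674) = 4.93×10⁻⁶ T.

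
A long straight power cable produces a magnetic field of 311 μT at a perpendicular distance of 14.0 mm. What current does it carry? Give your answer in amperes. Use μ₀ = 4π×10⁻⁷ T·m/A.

I ≈ 21.8 A

For a long straight wire B = μ₀I/(2πd), so I = 2πdB/μ₀.
I = 2π × 0.014 × 3.11×10⁻⁴ / (4π×10⁻⁷) = 21.8 A.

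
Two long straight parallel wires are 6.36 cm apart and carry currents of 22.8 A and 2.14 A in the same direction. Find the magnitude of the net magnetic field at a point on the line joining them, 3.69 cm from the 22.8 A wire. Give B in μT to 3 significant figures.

Each long wire gives B = μ₀I/(2πd). Distances are d₁ = 0.0369 m and d₂ = 0.0267 m.
B₁ = 1.24×10⁻⁴ T, B₂ = 1.60×10⁻⁵ T.
Between parallel currents the two contributions point in opposite directions, so they subtract. B = |B₁ − B₂| = |1.24×10⁻⁴ − 1.60×10⁻⁵| = 1.08×10⁻⁴ T.

B ≈ 108 μT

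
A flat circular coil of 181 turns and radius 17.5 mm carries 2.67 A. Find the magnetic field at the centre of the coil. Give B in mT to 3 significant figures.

B ≈ 17.4 mT

For an N-turn flat coil, B = Nμ₀I/(2R) with R = 0.0175 m.
B = 181 × 9.59×10⁻⁵ T = 1.74×10⁻² T.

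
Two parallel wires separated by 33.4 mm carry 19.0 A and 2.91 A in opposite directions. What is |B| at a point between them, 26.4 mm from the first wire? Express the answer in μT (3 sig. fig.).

B ≈ 227 μT

Each long wire gives B = μ₀I/(2πd). Distances are d₁ = 0.0264 m and d₂ = 0.007 m.
B₁ = 1.44×10⁻⁴ T, B₂ = 8.31×10⁻⁵ T.
Between antiparallel currents both contributions point the same way, so they add. B = B₁ + B₂ = 1.44×10⁻⁴ + 8.31×10⁻⁵ = 2.27×10⁻⁴ T.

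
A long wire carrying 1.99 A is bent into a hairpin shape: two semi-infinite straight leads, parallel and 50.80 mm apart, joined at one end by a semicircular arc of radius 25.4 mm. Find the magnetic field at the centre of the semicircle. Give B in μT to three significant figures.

B ≈ 40.3 μT

The semicircular arc contributes B_arc = μ₀I·π/(4πR) = μ₀I/(4R) = 2.46×10⁻⁵ T.
Each semi-infinite lead is at perpendicular distance R = 0.0254 m from the centre, with the perpendicular foot at its near end, so it contributes μ₀I/(4πR); both point the same way, together 1.57×10⁻⁵ T.
Arc and leads all point the same direction: B = 2.46×10⁻⁵ + 1.57×10⁻⁵ = 4.03×10⁻⁵ T.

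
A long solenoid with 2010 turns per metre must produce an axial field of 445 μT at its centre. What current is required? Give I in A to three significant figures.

Inside a long solenoid B = μ₀nI with n = 2010 m⁻¹, so I = B/(μ₀n).
I = 4.45×10⁻⁴ / (4π×10⁻⁷ × 2010) = 0.176 A.

I ≈ 0.176 A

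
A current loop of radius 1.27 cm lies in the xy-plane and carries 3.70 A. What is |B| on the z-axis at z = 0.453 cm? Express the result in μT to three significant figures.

On the axis of a circular loop, B = μ₀IR² / [2(R²+z²)^(3/2)].
R² + z² = (0.0127)² + (0.00453)² = 0.0001818 m², and (R²+z²)^(3/2) = 2.45×10⁻⁶ m³.
B = (4π×10⁻⁷ × 3.70 × 0.0001613) / (2 × 2.45×10⁻⁶) = 1.53×10⁻⁴ T.

B ≈ 153 μT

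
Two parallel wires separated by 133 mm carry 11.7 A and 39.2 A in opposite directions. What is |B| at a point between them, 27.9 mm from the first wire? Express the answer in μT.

Each long wire gives B = μ₀I/(2πd). Distances are d₁ = 0.0279 m and d₂ = 0.1051 m.
B₁ = 8.39×10⁻⁵ T, B₂ = 7.46×10⁻⁵ T.
Between antiparallel currents both contributions point the same way, so they add. B = B₁ + B₂ = 8.39×10⁻⁵ + 7.46×10⁻⁵ = 1.58×10⁻⁴ T.

B ≈ 158 μT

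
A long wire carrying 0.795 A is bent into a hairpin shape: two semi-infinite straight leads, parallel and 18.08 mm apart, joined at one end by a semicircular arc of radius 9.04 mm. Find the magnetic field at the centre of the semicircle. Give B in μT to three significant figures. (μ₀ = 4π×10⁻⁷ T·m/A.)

B ≈ 45.2 μT

The semicircular arc contributes B_arc = μ₀I·π/(4πR) = μ₀I/(4R) = 2.76×10⁻⁵ T.
Each semi-infinite lead is at perpendicular distance R = 0.00904 m from the centre, with the perpendicular foot at its near end, so it contributes μ₀I/(4πR); both point the same way, together 1.76×10⁻⁵ T.
Arc and leads all point the same direction: B = 2.76×10⁻⁵ + 1.76×10⁻⁵ = 4.52×10⁻⁵ T.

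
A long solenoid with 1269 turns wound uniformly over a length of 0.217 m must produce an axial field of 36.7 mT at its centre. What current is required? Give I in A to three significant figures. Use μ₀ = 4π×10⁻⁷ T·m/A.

Inside a long solenoid B = μ₀nI with n = 5848 m⁻¹, so I = B/(μ₀n).
I = 3.67×10⁻² / (4π×10⁻⁷ × 5848) = 4.99 A.

I ≈ 4.99 A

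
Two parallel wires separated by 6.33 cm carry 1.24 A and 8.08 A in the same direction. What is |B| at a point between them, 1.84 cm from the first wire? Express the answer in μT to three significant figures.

Each long wire gives B = μ₀I/(2πd). Distances are d₁ = 0.0184 m and d₂ = 0.0449 m.
B₁ = 1.35×10⁻⁵ T, B₂ = 3.60×10⁻⁵ T.
Between parallel currents the two contributions point in opposite directions, so they subtract. B = |B₁ − B₂| = |1.35×10⁻⁵ − 3.60×10⁻⁵| = 2.25×10⁻⁵ T.

B ≈ 22.5 μT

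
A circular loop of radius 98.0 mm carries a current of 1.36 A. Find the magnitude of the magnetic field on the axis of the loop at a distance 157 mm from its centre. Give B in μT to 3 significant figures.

B ≈ 1.29 μT

On the axis of a circular loop, B = μ₀IR² / [2(R²+z²)^(3/2)].
R² + z² = (0.098)² + (0.157)² = 0.03425 m², and (R²+z²)^(3/2) = 6.34×10⁻³ m³.
B = (4π×10⁻⁷ × 1.36 × 0.009604) / (2 × 6.34×10⁻³) = 1.29×10⁻⁶ T.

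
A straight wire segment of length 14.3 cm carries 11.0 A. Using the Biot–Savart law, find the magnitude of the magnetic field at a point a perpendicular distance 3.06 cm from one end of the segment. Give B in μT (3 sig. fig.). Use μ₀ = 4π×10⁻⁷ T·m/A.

B ≈ 35.2 μT

For a finite straight segment, B = (μ₀I/4πd)(sinθ₁ + sinθ₂), where θ₁, θ₂ are the angles from the perpendicular to each end.
The perpendicular foot is at one end, so the two end-offsets along the wire are 0 and L = 0.143 m.
sinθ₁ = 0/√(0²+0.0306²) = 0.0000; sinθ₂ = 0.143/√(0.143²+0.0306²) = 0.9779.
B = (4π×10⁻⁷ × 11.0) / (4π × 0.0306) × (0.0000 + 0.9779) = 3.52×10⁻⁵ T.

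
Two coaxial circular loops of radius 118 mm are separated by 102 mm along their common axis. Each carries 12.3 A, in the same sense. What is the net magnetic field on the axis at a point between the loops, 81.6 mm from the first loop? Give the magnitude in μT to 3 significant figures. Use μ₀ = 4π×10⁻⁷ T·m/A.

Each loop contributes B = μ₀IR²/[2(R²+z²)^(3/2)] on the axis, with z measured from that loop.
Loop 1 (z = 0.0816 m): B₁ = 3.64×10⁻⁵ T. Loop 2 (z = 0.0204 m): B₂ = 6.27×10⁻⁵ T.
The fields add: B = B₁ + B₂ = 9.91×10⁻⁵ T.

B ≈ 99.1 μT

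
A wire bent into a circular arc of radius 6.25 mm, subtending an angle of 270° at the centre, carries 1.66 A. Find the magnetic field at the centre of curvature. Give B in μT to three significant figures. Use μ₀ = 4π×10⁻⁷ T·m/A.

The Biot–Savart field of a circular arc at its centre is B = μ₀Iφ/(4πR), with φ = 4.712 rad.
B = (4π×10⁻⁷ × 1.66 × 4.712) / (4π × 0.00625) = 1.25×10⁻⁴ T.

B ≈ 125 μT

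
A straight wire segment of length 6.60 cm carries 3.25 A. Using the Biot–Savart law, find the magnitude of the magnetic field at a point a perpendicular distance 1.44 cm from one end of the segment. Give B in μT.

B ≈ 22.1 μT

For a finite straight segment, B = (μ₀I/4πd)(sinθ₁ + sinθ₂), where θ₁, θ₂ are the angles from the perpendicular to each end.
The perpendicular foot is at one end, so the two end-offsets along the wire are 0 and L = 0.066 m.
sinθ₁ = 0/√(0²+0.0144²) = 0.0000; sinθ₂ = 0.066/√(0.066²+0.0144²) = 0.9770.
B = (4π×10⁻⁷ × 3.25) / (4π × 0.0144) × (0.0000 + 0.9770) = 2.21×10⁻⁵ T.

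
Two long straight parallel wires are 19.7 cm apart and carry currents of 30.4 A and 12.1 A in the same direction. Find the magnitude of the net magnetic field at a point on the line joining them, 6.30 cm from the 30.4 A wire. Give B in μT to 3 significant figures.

B ≈ 78.4 μT

Each long wire gives B = μ₀I/(2πd). Distances are d₁ = 0.063 m and d₂ = 0.134 m.
B₁ = 9.65×10⁻⁵ T, B₂ = 1.81×10⁻⁵ T.
Between parallel currents the two contributions point in opposite directions, so they subtract. B = |B₁ − B₂| = |9.65×10⁻⁵ − 1.81×10⁻⁵| = 7.84×10⁻⁵ T.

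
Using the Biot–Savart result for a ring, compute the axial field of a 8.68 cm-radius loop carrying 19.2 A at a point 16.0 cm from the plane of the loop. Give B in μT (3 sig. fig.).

On the axis of a circular loop, B = μ₀IR² / [2(R²+z²)^(3/2)].
R² + z² = (0.0868)² + (0.16)² = 0.03313 m², and (R²+z²)^(3/2) = 6.03×10⁻³ m³.
B = (4π×10⁻⁷ × 19.2 × 0.007534) / (2 × 6.03×10⁻³) = 1.51×10⁻⁵ T.

B ≈ 15.1 μT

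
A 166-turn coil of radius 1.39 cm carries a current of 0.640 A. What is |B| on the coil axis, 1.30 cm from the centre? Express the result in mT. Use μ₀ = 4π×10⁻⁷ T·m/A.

B ≈ 1.87 mT

For an N-turn flat coil, B = Nμ₀IR²/[2(R²+z²)^(3/2)] with R = 0.0139 m, z = 0.013 m.
B = 166 × 1.13×10⁻⁵ T = 1.87×10⁻³ T.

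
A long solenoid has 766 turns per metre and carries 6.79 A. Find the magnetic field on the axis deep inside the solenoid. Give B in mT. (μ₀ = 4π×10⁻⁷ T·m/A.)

Inside a long solenoid, B = μ₀nI with n = 766 turns/m.
B = 4π×10⁻⁷ × 766 × 6.79 = 6.54×10⁻³ T.

B ≈ 6.54 mT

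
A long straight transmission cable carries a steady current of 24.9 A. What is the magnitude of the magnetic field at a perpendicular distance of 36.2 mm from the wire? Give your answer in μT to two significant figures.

B ≈ 140 μT

For an infinitely long straight wire, B = μ₀I/(2πd).
B = (4π×10⁻⁷ × 24.9) / (2π × 0.0362) = 1.38×10⁻⁴ T.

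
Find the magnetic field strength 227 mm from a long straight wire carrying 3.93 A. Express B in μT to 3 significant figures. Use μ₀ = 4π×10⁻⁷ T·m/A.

B ≈ 3.46 μT

For an infinitely long straight wire, B = μ₀I/(2πd).
B = (4π×10⁻⁷ × 3.93) / (2π × 0.227) = 3.46×10⁻⁶ T.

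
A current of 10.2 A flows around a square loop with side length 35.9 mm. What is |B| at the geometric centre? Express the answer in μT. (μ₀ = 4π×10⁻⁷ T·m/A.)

B ≈ 321 μT

Each side is a finite straight segment at perpendicular distance d = a/(2 tan(π/4)) = 0.01795 m from the centre, with end-angles ±π/4.
One side contributes B₁ = (μ₀I/4πd)·2 sin(π/4) = 8.04×10⁻⁵ T.
All 4 sides add in the same direction: B = 4 × 8.04×10⁻⁵ = 3.21×10⁻⁴ T.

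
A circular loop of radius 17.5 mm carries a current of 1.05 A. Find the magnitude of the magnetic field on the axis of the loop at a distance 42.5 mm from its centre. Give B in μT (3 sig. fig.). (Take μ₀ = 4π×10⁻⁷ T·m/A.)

B ≈ 2.08 μT

On the axis of a circular loop, B = μ₀IR² / [2(R²+z²)^(3/2)].
R² + z² = (0.0175)² + (0.0425)² = 0.002113 m², and (R²+z²)^(3/2) = 9.71×10⁻⁵ m³.
B = (4π×10⁻⁷ × 1.05 × 0.0003063) / (2 × 9.71×10⁻⁵) = 2.08×10⁻⁶ T.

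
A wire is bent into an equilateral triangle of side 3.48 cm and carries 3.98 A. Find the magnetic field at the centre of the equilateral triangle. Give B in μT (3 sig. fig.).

B ≈ 206 μT

Each side is a finite straight segment at perpendicular distance d = a/(2 tan(π/3)) = 0.01005 m from the centre, with end-angles ±π/3.
One side contributes B₁ = (μ₀I/4πd)·2 sin(π/3) = 6.86×10⁻⁵ T.
All 3 sides add in the same direction: B = 3 × 6.86×10⁻⁵ = 2.06×10⁻⁴ T.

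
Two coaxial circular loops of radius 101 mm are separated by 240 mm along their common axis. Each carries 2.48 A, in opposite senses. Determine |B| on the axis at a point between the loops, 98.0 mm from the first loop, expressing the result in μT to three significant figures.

Each loop contributes B = μ₀IR²/[2(R²+z²)^(3/2)] on the axis, with z measured from that loop.
Loop 1 (z = 0.098 m): B₁ = 5.70×10⁻⁶ T. Loop 2 (z = 0.142 m): B₂ = 3.00×10⁻⁶ T.
The fields oppose: B = |B₁ − B₂| = 2.70×10⁻⁶ T.

B ≈ 2.70 μT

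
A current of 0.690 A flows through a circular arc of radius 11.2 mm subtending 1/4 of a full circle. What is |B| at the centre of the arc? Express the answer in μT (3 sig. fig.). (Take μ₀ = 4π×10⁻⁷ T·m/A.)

B ≈ 9.68 μT

The Biot–Savart field of a circular arc at its centre is B = μ₀Iφ/(4πR), with φ = 1.571 rad.
B = (4π×10⁻⁷ × 0.690 × 1.571) / (4π × 0.0112) = 9.68×10⁻⁶ T.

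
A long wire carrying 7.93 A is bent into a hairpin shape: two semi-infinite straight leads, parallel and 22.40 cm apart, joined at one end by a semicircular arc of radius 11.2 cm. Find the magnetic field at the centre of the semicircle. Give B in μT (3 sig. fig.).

The semicircular arc contributes B_arc = μ₀I·π/(4πR) = μ₀I/(4R) = 2.22×10⁻⁵ T.
Each semi-infinite lead is at perpendicular distance R = 0.112 m from the centre, with the perpendicular foot at its near end, so it contributes μ₀I/(4πR); both point the same way, together 1.42×10⁻⁵ T.
Arc and leads all point the same direction: B = 2.22×10⁻⁵ + 1.42×10⁻⁵ = 3.64×10⁻⁵ T.

B ≈ 36.4 μT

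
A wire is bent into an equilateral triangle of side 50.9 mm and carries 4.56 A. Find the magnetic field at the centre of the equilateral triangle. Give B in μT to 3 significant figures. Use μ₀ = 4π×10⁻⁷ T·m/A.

B ≈ 161 μT

Each side is a finite straight segment at perpendicular distance d = a/(2 tan(π/3)) = 0.01469 m from the centre, with end-angles ±π/3.
One side contributes B₁ = (μ₀I/4πd)·2 sin(π/3) = 5.38×10⁻⁵ T.
All 3 sides add in the same direction: B = 3 × 5.38×10⁻⁵ = 1.61×10⁻⁴ T.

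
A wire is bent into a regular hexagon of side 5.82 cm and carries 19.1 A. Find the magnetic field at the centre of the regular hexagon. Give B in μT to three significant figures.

Each side is a finite straight segment at perpendicular distance d = a/(2 tan(π/6)) = 0.0504 m from the centre, with end-angles ±π/6.
One side contributes B₁ = (μ₀I/4πd)·2 sin(π/6) = 3.79×10⁻⁵ T.
All 6 sides add in the same direction: B = 6 × 3.79×10⁻⁵ = 2.27×10⁻⁴ T.

B ≈ 227 μT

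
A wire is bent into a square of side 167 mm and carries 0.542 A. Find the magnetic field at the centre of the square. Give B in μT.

Each side is a finite straight segment at perpendicular distance d = a/(2 tan(π/4)) = 0.0835 m from the centre, with end-angles ±π/4.
One side contributes B₁ = (μ₀I/4πd)·2 sin(π/4) = 9.18×10⁻⁷ T.
All 4 sides add in the same direction: B = 4 × 9.18×10⁻⁷ = 3.67×10⁻⁶ T.

B ≈ 3.67 μT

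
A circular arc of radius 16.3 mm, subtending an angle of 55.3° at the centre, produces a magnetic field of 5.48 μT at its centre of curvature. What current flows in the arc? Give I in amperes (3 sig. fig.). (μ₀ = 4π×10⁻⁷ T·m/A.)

For a circular arc, B = μ₀Iφ/(4πR) with φ in radians; here φ = 0.9652 rad.
So I = 4πRB/(μ₀φ) = 4π × 0.0163 × 5.48×10⁻⁶ / (4π×10⁻⁷ × 0.9652) = 0.925 A.

I ≈ 0.925 A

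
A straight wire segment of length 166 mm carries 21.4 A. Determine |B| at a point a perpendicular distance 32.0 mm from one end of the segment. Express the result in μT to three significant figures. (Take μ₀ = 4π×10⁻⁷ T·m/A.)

B ≈ 65.7 μT

For a finite straight segment, B = (μ₀I/4πd)(sinθ₁ + sinθ₂), where θ₁, θ₂ are the angles from the perpendicular to each end.
The perpendicular foot is at one end, so the two end-offsets along the wire are 0 and L = 0.166 m.
sinθ₁ = 0/√(0²+0.032²) = 0.0000; sinθ₂ = 0.166/√(0.166²+0.032²) = 0.9819.
B = (4π×10⁻⁷ × 21.4) / (4π × 0.032) × (0.0000 + 0.9819) = 6.57×10⁻⁵ T.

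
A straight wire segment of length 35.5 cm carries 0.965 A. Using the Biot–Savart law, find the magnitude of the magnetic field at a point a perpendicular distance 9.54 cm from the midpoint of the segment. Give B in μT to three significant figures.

B ≈ 1.78 μT

For a finite straight segment, B = (μ₀I/4πd)(sinθ₁ + sinθ₂), where θ₁, θ₂ are the angles from the perpendicular to each end.
The perpendicular from the point meets the wire at its midpoint, so each end is L/2 = 0.1775 m away along the wire.
sinθ₁ = 0.1775/√(0.1775²+0.0954²) = 0.8808; sinθ₂ = 0.1775/√(0.1775²+0.0954²) = 0.8808.
B = (4π×10⁻⁷ × 0.965) / (4π × 0.0954) × (0.8808 + 0.8808) = 1.78×10⁻⁶ T.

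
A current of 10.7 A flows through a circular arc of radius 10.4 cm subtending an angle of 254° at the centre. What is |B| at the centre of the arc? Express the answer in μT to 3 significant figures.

The Biot–Savart field of a circular arc at its centre is B = μ₀Iφ/(4πR), with φ = 4.433 rad.
B = (4π×10⁻⁷ × 10.7 × 4.433) / (4π × 0.104) = 4.56×10⁻⁵ T.

B ≈ 45.6 μT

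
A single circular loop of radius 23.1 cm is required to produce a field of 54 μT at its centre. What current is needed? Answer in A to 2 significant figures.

I ≈ 20 A

At the centre of a circular loop B = μ₀I/(2R), so I = 2RB/μ₀.
With R = 0.231 m, I = 2 × 0.231 × 5.40×10⁻⁵ / (4π×10⁻⁷) = 19.9 A.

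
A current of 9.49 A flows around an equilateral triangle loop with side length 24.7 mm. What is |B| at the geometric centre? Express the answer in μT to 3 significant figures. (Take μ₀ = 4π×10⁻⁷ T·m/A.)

B ≈ 692 μT

Each side is a finite straight segment at perpendicular distance d = a/(2 tan(π/3)) = 0.00713 m from the centre, with end-angles ±π/3.
One side contributes B₁ = (μ₀I/4πd)·2 sin(π/3) = 2.31×10⁻⁴ T.
All 3 sides add in the same direction: B = 3 × 2.31×10⁻⁴ = 6.92×10⁻⁴ T.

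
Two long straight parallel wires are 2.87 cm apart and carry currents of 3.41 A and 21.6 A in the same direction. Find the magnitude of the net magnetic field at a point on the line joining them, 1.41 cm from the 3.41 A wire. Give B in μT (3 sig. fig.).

Each long wire gives B = μ₀I/(2πd). Distances are d₁ = 0.0141 m and d₂ = 0.0146 m.
B₁ = 4.84×10⁻⁵ T, B₂ = 2.96×10⁻⁴ T.
Between parallel currents the two contributions point in opposite directions, so they subtract. B = |B₁ − B₂| = |4.84×10⁻⁵ − 2.96×10⁻⁴| = 2.48×10⁻⁴ T.

B ≈ 248 μT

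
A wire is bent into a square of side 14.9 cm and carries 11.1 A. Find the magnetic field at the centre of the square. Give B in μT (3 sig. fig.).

B ≈ 84.3 μT

Each side is a finite straight segment at perpendicular distance d = a/(2 tan(π/4)) = 0.0745 m from the centre, with end-angles ±π/4.
One side contributes B₁ = (μ₀I/4πd)·2 sin(π/4) = 2.11×10⁻⁵ T.
All 4 sides add in the same direction: B = 4 × 2.11×10⁻⁵ = 8.43×10⁻⁵ T.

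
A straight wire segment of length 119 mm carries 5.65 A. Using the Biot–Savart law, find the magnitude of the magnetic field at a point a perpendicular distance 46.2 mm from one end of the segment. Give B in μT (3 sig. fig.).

B ≈ 11.4 μT

For a finite straight segment, B = (μ₀I/4πd)(sinθ₁ + sinθ₂), where θ₁, θ₂ are the angles from the perpendicular to each end.
The perpendicular foot is at one end, so the two end-offsets along the wire are 0 and L = 0.119 m.
sinθ₁ = 0/√(0²+0.0462²) = 0.0000; sinθ₂ = 0.119/√(0.119²+0.0462²) = 0.9322.
B = (4π×10⁻⁷ × 5.65) / (4π × 0.0462) × (0.0000 + 0.9322) = 1.14×10⁻⁵ T.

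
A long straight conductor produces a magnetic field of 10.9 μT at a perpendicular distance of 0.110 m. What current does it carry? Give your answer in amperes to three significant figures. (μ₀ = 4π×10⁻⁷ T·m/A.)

For a long straight wire B = μ₀I/(2πd), so I = 2πdB/μ₀.
I = 2π × 0.11 × 1.09×10⁻⁵ / (4π×10⁻⁷) = 5.99 A.

I ≈ 5.99 A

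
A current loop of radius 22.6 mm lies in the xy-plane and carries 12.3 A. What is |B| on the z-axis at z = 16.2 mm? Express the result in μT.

On the axis of a circular loop, B = μ₀IR² / [2(R²+z²)^(3/2)].
R² + z² = (0.0226)² + (0.0162)² = 0.0007732 m², and (R²+z²)^(3/2) = 2.15×10⁻⁵ m³.
B = (4π×10⁻⁷ × 12.3 × 0.0005108) / (2 × 2.15×10⁻⁵) = 1.84×10⁻⁴ T.

B ≈ 184 μT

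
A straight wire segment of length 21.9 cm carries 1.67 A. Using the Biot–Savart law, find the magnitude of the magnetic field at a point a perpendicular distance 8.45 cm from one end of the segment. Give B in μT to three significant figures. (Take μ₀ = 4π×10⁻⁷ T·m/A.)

For a finite straight segment, B = (μ₀I/4πd)(sinθ₁ + sinθ₂), where θ₁, θ₂ are the angles from the perpendicular to each end.
The perpendicular foot is at one end, so the two end-offsets along the wire are 0 and L = 0.219 m.
sinθ₁ = 0/√(0²+0.0845²) = 0.0000; sinθ₂ = 0.219/√(0.219²+0.0845²) = 0.9330.
B = (4π×10⁻⁷ × 1.67) / (4π × 0.0845) × (0.0000 + 0.9330) = 1.84×10⁻⁶ T.

B ≈ 1.84 μT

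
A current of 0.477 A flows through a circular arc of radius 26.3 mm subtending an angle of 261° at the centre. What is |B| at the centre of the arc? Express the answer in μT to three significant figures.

B ≈ 8.26 μT

The Biot–Savart field of a circular arc at its centre is B = μ₀Iφ/(4πR), with φ = 4.555 rad.
B = (4π×10⁻⁷ × 0.477 × 4.555) / (4π × 0.0263) = 8.26×10⁻⁶ T.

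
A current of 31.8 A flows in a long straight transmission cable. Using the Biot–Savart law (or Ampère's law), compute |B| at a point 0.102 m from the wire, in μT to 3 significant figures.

B ≈ 62.4 μT

For an infinitely long straight wire, B = μ₀I/(2πd).
B = (4π×10⁻⁷ × 31.8) / (2π × 0.102) = 6.24×10⁻⁵ T.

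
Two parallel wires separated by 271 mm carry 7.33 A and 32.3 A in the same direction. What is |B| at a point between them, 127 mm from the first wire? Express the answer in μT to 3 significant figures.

B ≈ 33.3 μT

Each long wire gives B = μ₀I/(2πd). Distances are d₁ = 0.127 m and d₂ = 0.144 m.
B₁ = 1.15×10⁻⁵ T, B₂ = 4.49×10⁻⁵ T.
Between parallel currents the two contributions point in opposite directions, so they subtract. B = |B₁ − B₂| = |1.15×10⁻⁵ − 4.49×10⁻⁵| = 3.33×10⁻⁵ T.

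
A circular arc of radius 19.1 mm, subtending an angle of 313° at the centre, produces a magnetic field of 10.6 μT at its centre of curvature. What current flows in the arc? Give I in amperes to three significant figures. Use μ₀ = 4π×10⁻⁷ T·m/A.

For a circular arc, B = μ₀Iφ/(4πR) with φ in radians; here φ = 5.463 rad.
So I = 4πRB/(μ₀φ) = 4π × 0.0191 × 1.06×10⁻⁵ / (4π×10⁻⁷ × 5.463) = 0.371 A.

I ≈ 0.371 A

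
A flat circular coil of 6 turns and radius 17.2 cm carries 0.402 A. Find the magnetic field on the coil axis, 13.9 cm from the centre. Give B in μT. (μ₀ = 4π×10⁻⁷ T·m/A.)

B ≈ 4.15 μT

For an N-turn flat coil, B = Nμ₀IR²/[2(R²+z²)^(3/2)] with R = 0.172 m, z = 0.139 m.
B = 6 × 6.91×10⁻⁷ T = 4.15×10⁻⁶ T.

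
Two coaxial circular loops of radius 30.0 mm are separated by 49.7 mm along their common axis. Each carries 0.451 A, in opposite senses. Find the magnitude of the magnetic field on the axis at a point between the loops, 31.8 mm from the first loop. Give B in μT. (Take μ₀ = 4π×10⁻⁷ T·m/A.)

Each loop contributes B = μ₀IR²/[2(R²+z²)^(3/2)] on the axis, with z measured from that loop.
Loop 1 (z = 0.0318 m): B₁ = 3.05×10⁻⁶ T. Loop 2 (z = 0.0179 m): B₂ = 5.98×10⁻⁶ T.
The fields oppose: B = |B₁ − B₂| = 2.93×10⁻⁶ T.

B ≈ 2.93 μT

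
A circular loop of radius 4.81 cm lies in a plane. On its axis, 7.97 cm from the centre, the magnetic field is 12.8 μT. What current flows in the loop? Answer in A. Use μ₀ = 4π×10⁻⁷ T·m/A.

On the axis of a loop, B = μ₀IR²/[2(R²+z²)^(3/2)], so I = 2B(R²+z²)^(3/2)/(μ₀R²).
R² + z² = 0.002314 + 0.006352 = 0.008666 m²; raised to 3/2 gives 8.07×10⁻⁴ m³.
I = 2 × 1.28×10⁻⁵ × 8.07×10⁻⁴ / (1.26×10⁻⁶ × 0.002314) = 7.10 A.

I ≈ 7.10 A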